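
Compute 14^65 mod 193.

14

65 in binary is 1000001, i.e. 65 = 64 + 1.
14^1 ≡ 14 (mod 193)
14^2 ≡ 14^2 = 196 ≡ 3 (mod 193)
14^4 ≡ 3^2 = 9 (mod 193)
14^8 ≡ 9^2 = 81 (mod 193)
14^16 ≡ 81^2 = 6561 ≡ 192 (mod 193)
14^32 ≡ 192^2 = 36864 ≡ 1 (mod 193)
14^64 ≡ 1^2 = 1 (mod 193)
14^65 = 14^64 * 14^1 ≡ 1 * 14 (mod 193).
1 * 14 = 14 ≡ 14 (mod 193).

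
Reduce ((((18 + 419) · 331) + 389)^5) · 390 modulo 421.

304

18 + 419 = 437 ≡ 16 (mod 421)
16 · 331 = 5296 ≡ 244 (mod 421)
244 + 389 = 633 ≡ 212 (mod 421)
(212)^5 ≡ 126 (mod 421)
126 · 390 = 49140 ≡ 304 (mod 421)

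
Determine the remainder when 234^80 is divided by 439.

291

234^1 ≡ 234 (mod 439)
234^2 ≡ 234^2 = 54756 ≡ 320 (mod 439)
234^4 ≡ 320^2 = 102400 ≡ 113 (mod 439)
234^8 ≡ 113^2 = 12769 ≡ 38 (mod 439)
234^16 ≡ 38^2 = 1444 ≡ 127 (mod 439)
234^32 ≡ 127^2 = 16129 ≡ 325 (mod 439)
234^64 ≡ 325^2 = 105625 ≡ 265 (mod 439)
234^80 = 234^64 × 234^16 ≡ 265 × 127 (mod 439).
265 × 127 = 33655 ≡ 291 (mod 439).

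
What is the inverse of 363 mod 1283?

1283 = 3×363 + 194
363 = 1×194 + 169
194 = 1×169 + 25
169 = 6×25 + 19
25 = 1×19 + 6
19 = 3×6 + 1
6 = 6×1 + 0
gcd(363, 1283) = 1, so the inverse exists.
Back-substitute for 1:
1 = 1×19 − 3×6
  = −3×25 + 4×19
  = 4×169 − 27×25
  = −27×194 + 31×169
  = 31×363 − 58×194
  = −58×1283 + 205×363
So 363⁻¹ ≡ 205 (mod 1283).

205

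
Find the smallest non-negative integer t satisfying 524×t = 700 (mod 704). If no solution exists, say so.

gcd(524, 704) = 4, and 4 | 700, so solutions exist.
Divide through by 4: 131×t ≡ 175 (mod 176).
131⁻¹ ≡ 43 (mod 176).
t ≡ 43×175 ≡ 133 (mod 176).
The smallest non-negative solution is t = 133.

133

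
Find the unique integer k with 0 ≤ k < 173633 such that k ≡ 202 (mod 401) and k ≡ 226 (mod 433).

130126

401⁻¹ mod 433: 401×230 ≡ 1 (mod 433), so 401⁻¹ ≡ 230.
k = 202 + 401×((226 − 202)×230 mod 433) = 202 + 401×324 = 130126.
Check: 130126 mod 401 = 202, 130126 mod 433 = 226. ✓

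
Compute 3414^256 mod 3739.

3285

By square-and-multiply:
3414^1 ≡ 3414 (mod 3739)
3414^2 ≡ 3414^2 = 11655396 ≡ 933 (mod 3739)
3414^4 ≡ 933^2 = 870489 ≡ 3041 (mod 3739)
3414^8 ≡ 3041^2 = 9247681 ≡ 1134 (mod 3739)
3414^16 ≡ 1134^2 = 1285956 ≡ 3479 (mod 3739)
3414^32 ≡ 3479^2 = 12103441 ≡ 298 (mod 3739)
3414^64 ≡ 298^2 = 88804 ≡ 2807 (mod 3739)
3414^128 ≡ 2807^2 = 7879249 ≡ 1176 (mod 3739)
3414^256 ≡ 1176^2 = 1382976 ≡ 3285 (mod 3739)
So 3414^256 ≡ 3285 (mod 3739).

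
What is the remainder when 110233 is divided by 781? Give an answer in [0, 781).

112

110233 = 141*781 + 112, so 110233 ≡ 112 (mod 781).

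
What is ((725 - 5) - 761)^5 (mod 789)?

725 - 5 = 720
720 - 761 = -41 ≡ 748 (mod 789)
(748)^5 ≡ 559 (mod 789)

559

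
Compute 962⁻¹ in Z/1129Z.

649

1129 = 1×962 + 167
962 = 5×167 + 127
167 = 1×127 + 40
127 = 3×40 + 7
40 = 5×7 + 5
7 = 1×5 + 2
5 = 2×2 + 1
2 = 2×1 + 0
gcd(962, 1129) = 1, so the inverse exists.
Bézout: 1 = 409×1129 − 480×962.
So 962⁻¹ ≡ −480 ≡ 649 (mod 1129).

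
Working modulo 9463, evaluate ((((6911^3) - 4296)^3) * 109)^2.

(6911)^3 ≡ 4609 (mod 9463)
4609 - 4296 = 313
(313)^3 ≡ 4177 (mod 9463)
4177 * 109 = 455293 ≡ 1069 (mod 9463)
(1069)^2 ≡ 7201 (mod 9463)

7201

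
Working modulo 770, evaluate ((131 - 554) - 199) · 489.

762

131 - 554 = -423 ≡ 347 (mod 770)
347 - 199 = 148
148 · 489 = 72372 ≡ 762 (mod 770)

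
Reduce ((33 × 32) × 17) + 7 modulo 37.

14

33 × 32 = 1056 ≡ 20 (mod 37)
20 × 17 = 340 ≡ 7 (mod 37)
7 + 7 = 14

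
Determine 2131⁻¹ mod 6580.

4891

6580 = 3·2131 + 187
2131 = 11·187 + 74
187 = 2·74 + 39
74 = 1·39 + 35
39 = 1·35 + 4
35 = 8·4 + 3
4 = 1·3 + 1
3 = 3·1 + 0
gcd(2131, 6580) = 1, so the inverse exists.
Bézout: 1 = 547·6580 − 1689·2131.
So 2131⁻¹ ≡ −1689 ≡ 4891 (mod 6580).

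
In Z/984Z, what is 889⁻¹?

Run the extended Euclidean algorithm:
984 = 1*889 + 95
889 = 9*95 + 34
95 = 2*34 + 27
34 = 1*27 + 7
27 = 3*7 + 6
7 = 1*6 + 1
6 = 6*1 + 0
gcd(889, 984) = 1, so the inverse exists.
Bézout: 1 = −131*984 + 145*889.
So 889⁻¹ ≡ 145 (mod 984).

145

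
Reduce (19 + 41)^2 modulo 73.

19 + 41 = 60
(60)^2 ≡ 23 (mod 73)

23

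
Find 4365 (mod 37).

4365 = 117·37 + 36, so 4365 ≡ 36 (mod 37).

36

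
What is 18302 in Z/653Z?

18302 = 28*653 + 18, so 18302 ≡ 18 (mod 653).

18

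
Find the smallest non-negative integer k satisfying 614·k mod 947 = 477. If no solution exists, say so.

792

gcd(614, 947) = 1, so a unique solution mod 947 exists.
614⁻¹ ≡ 91 (mod 947).
k ≡ 91·477 ≡ 792 (mod 947).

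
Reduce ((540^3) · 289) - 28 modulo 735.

212

(540)^3 ≡ 540 (mod 735)
540 · 289 = 156060 ≡ 240 (mod 735)
240 - 28 = 212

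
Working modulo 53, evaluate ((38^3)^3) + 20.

(38)^3 ≡ 17 (mod 53)
(17)^3 ≡ 37 (mod 53)
37 + 20 = 57 ≡ 4 (mod 53)

4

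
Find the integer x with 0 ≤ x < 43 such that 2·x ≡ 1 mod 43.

22

Run the extended Euclidean algorithm:
43 = 21×2 + 1
2 = 2×1 + 0
gcd(2, 43) = 1, so the inverse exists.
Back-substitute for 1:
1 = 1×43 − 21×2
So 2⁻¹ ≡ −21 ≡ 22 (mod 43).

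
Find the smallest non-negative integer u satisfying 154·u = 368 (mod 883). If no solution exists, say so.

140

gcd(154, 883) = 1, so a unique solution mod 883 exists.
154⁻¹ ≡ 797 (mod 883).
u ≡ 797·368 ≡ 140 (mod 883).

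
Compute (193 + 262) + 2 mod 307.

150

193 + 262 = 455 ≡ 148 (mod 307)
148 + 2 = 150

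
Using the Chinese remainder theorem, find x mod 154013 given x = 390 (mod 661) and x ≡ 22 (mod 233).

661⁻¹ mod 233: 661×141 ≡ 1 (mod 233), so 661⁻¹ ≡ 141.
x = 390 + 661×((22 − 390)×141 mod 233) = 390 + 661×71 = 47321.
Check: 47321 mod 661 = 390, 47321 mod 233 = 22. ✓

47321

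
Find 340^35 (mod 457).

83

35 in binary is 100011, i.e. 35 = 32 + 2 + 1.
340^1 ≡ 340 (mod 457)
340^2 ≡ 340^2 = 115600 ≡ 436 (mod 457)
340^4 ≡ 436^2 = 190096 ≡ 441 (mod 457)
340^8 ≡ 441^2 = 194481 ≡ 256 (mod 457)
340^16 ≡ 256^2 = 65536 ≡ 185 (mod 457)
340^32 ≡ 185^2 = 34225 ≡ 407 (mod 457)
340^35 = 340^32 · 340^2 · 340^1 ≡ 407 · 436 · 340 (mod 457).
Accumulate the product:
407 · 436 = 177452 ≡ 136
136 · 340 = 46240 ≡ 83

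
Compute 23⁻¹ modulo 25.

12

By the extended Euclidean algorithm:
25 = 1×23 + 2
23 = 11×2 + 1
2 = 2×1 + 0
gcd(23, 25) = 1, so the inverse exists.
Back-substitute for 1:
1 = 1×23 − 11×2
  = −11×25 + 12×23
So 23⁻¹ ≡ 12 (mod 25).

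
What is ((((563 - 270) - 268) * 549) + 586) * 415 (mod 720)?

563 - 270 = 293
293 - 268 = 25
25 * 549 = 13725 ≡ 45 (mod 720)
45 + 586 = 631
631 * 415 = 261865 ≡ 505 (mod 720)

505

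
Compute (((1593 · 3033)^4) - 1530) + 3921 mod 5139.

330

1593 · 3033 = 4831569 ≡ 909 (mod 5139)
(909)^4 ≡ 3078 (mod 5139)
3078 - 1530 = 1548
1548 + 3921 = 5469 ≡ 330 (mod 5139)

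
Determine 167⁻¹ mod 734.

189

734 = 4*167 + 66
167 = 2*66 + 35
66 = 1*35 + 31
35 = 1*31 + 4
31 = 7*4 + 3
4 = 1*3 + 1
3 = 3*1 + 0
gcd(167, 734) = 1, so the inverse exists.
Bézout: 1 = −43*734 + 189*167.
So 167⁻¹ ≡ 189 (mod 734).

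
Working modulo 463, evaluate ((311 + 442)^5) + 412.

272

311 + 442 = 753 ≡ 290 (mod 463)
(290)^5 ≡ 323 (mod 463)
323 + 412 = 735 ≡ 272 (mod 463)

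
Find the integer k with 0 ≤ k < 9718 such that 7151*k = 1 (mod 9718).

53

Run the extended Euclidean algorithm:
9718 = 1×7151 + 2567
7151 = 2×2567 + 2017
2567 = 1×2017 + 550
2017 = 3×550 + 367
550 = 1×367 + 183
367 = 2×183 + 1
183 = 183×1 + 0
gcd(7151, 9718) = 1, so the inverse exists.
Bézout: 1 = −39×9718 + 53×7151.
So 7151⁻¹ ≡ 53 (mod 9718).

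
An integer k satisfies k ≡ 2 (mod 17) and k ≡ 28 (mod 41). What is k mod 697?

274

17⁻¹ mod 41: 17·29 ≡ 1 (mod 41), so 17⁻¹ ≡ 29.
k = 2 + 17·((28 − 2)·29 mod 41) = 2 + 17·16 = 274.
Check: 274 mod 17 = 2, 274 mod 41 = 28. ✓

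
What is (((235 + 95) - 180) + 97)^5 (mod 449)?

235 + 95 = 330
330 - 180 = 150
150 + 97 = 247
(247)^5 ≡ 39 (mod 449)

39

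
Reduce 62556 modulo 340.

62556 = 183·340 + 336, so 62556 ≡ 336 (mod 340).

336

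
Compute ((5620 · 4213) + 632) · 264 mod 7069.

6058

5620 · 4213 = 23677060 ≡ 2979 (mod 7069)
2979 + 632 = 3611
3611 · 264 = 953304 ≡ 6058 (mod 7069)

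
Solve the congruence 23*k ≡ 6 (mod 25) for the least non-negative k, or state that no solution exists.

gcd(23, 25) = 1, so a unique solution mod 25 exists.
23⁻¹ ≡ 12 (mod 25).
k ≡ 12*6 ≡ 22 (mod 25).

22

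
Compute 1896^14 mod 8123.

Using repeated squaring:
1896^1 ≡ 1896 (mod 8123)
1896^2 ≡ 1896^2 = 3594816 ≡ 4450 (mod 8123)
1896^4 ≡ 4450^2 = 19802500 ≡ 6749 (mod 8123)
1896^8 ≡ 6749^2 = 45549001 ≡ 3340 (mod 8123)
1896^14 = 1896^8 × 1896^4 × 1896^2 ≡ 3340 × 6749 × 4450 (mod 8123).
Accumulate the product:
3340 × 6749 = 22541660 ≡ 335
335 × 4450 = 1490750 ≡ 4241

4241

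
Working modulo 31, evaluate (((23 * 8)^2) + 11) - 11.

4

23 * 8 = 184 ≡ 29 (mod 31)
(29)^2 ≡ 4 (mod 31)
4 + 11 = 15
15 - 11 = 4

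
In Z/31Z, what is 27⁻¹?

Run the extended Euclidean algorithm:
31 = 1*27 + 4
27 = 6*4 + 3
4 = 1*3 + 1
3 = 3*1 + 0
gcd(27, 31) = 1, so the inverse exists.
Back-substitute for 1:
1 = 1*4 − 1*3
  = −1*27 + 7*4
  = 7*31 − 8*27
So 27⁻¹ ≡ −8 ≡ 23 (mod 31).

23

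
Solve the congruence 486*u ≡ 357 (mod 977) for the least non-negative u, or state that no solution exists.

248

gcd(486, 977) = 1, so a unique solution mod 977 exists.
486⁻¹ ≡ 195 (mod 977).
u ≡ 195*357 ≡ 248 (mod 977).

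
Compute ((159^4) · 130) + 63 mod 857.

(159)^4 ≡ 643 (mod 857)
643 · 130 = 83590 ≡ 461 (mod 857)
461 + 63 = 524

524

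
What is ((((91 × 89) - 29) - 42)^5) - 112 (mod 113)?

91 × 89 = 8099 ≡ 76 (mod 113)
76 - 29 = 47
47 - 42 = 5
(5)^5 ≡ 74 (mod 113)
74 - 112 = -38 ≡ 75 (mod 113)

75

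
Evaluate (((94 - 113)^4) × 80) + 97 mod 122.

23

94 - 113 = -19 ≡ 103 (mod 122)
(103)^4 ≡ 25 (mod 122)
25 × 80 = 2000 ≡ 48 (mod 122)
48 + 97 = 145 ≡ 23 (mod 122)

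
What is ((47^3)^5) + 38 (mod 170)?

161

(47)^3 ≡ 123 (mod 170)
(123)^5 ≡ 123 (mod 170)
123 + 38 = 161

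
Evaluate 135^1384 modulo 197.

81

1384 in binary is 10101101000, i.e. 1384 = 1024 + 256 + 64 + 32 + 8.
135^1 ≡ 135 (mod 197)
135^2 ≡ 135^2 = 18225 ≡ 101 (mod 197)
135^4 ≡ 101^2 = 10201 ≡ 154 (mod 197)
135^8 ≡ 154^2 = 23716 ≡ 76 (mod 197)
135^16 ≡ 76^2 = 5776 ≡ 63 (mod 197)
135^32 ≡ 63^2 = 3969 ≡ 29 (mod 197)
135^64 ≡ 29^2 = 841 ≡ 53 (mod 197)
135^128 ≡ 53^2 = 2809 ≡ 51 (mod 197)
135^256 ≡ 51^2 = 2601 ≡ 40 (mod 197)
135^512 ≡ 40^2 = 1600 ≡ 24 (mod 197)
135^1024 ≡ 24^2 = 576 ≡ 182 (mod 197)
135^1384 = 135^1024 × 135^256 × 135^64 × 135^32 × 135^8 ≡ 182 × 40 × 53 × 29 × 76 (mod 197).
Accumulate the product:
182 × 40 = 7280 ≡ 188
188 × 53 = 9964 ≡ 114
114 × 29 = 3306 ≡ 154
154 × 76 = 11704 ≡ 81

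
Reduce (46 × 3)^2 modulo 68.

46 × 3 = 138 ≡ 2 (mod 68)
(2)^2 ≡ 4 (mod 68)

4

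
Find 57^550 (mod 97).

53

550 in binary is 1000100110, i.e. 550 = 512 + 32 + 4 + 2.
57^1 ≡ 57 (mod 97)
57^2 ≡ 57^2 = 3249 ≡ 48 (mod 97)
57^4 ≡ 48^2 = 2304 ≡ 73 (mod 97)
57^8 ≡ 73^2 = 5329 ≡ 91 (mod 97)
57^16 ≡ 91^2 = 8281 ≡ 36 (mod 97)
57^32 ≡ 36^2 = 1296 ≡ 35 (mod 97)
57^64 ≡ 35^2 = 1225 ≡ 61 (mod 97)
57^128 ≡ 61^2 = 3721 ≡ 35 (mod 97)
57^256 ≡ 35^2 = 1225 ≡ 61 (mod 97)
57^512 ≡ 61^2 = 3721 ≡ 35 (mod 97)
57^550 = 57^512 · 57^32 · 57^4 · 57^2 ≡ 35 · 35 · 73 · 48 (mod 97).
Accumulate the product:
35 · 35 = 1225 ≡ 61
61 · 73 = 4453 ≡ 88
88 · 48 = 4224 ≡ 53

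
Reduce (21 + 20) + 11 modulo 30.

22

21 + 20 = 41 ≡ 11 (mod 30)
11 + 11 = 22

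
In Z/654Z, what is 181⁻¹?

Run the extended Euclidean algorithm:
654 = 3*181 + 111
181 = 1*111 + 70
111 = 1*70 + 41
70 = 1*41 + 29
41 = 1*29 + 12
29 = 2*12 + 5
12 = 2*5 + 2
5 = 2*2 + 1
2 = 2*1 + 0
gcd(181, 654) = 1, so the inverse exists.
Bézout: 1 = −75*654 + 271*181.
So 181⁻¹ ≡ 271 (mod 654).

271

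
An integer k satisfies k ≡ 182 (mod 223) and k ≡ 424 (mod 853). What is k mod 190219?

223⁻¹ mod 853: 223·700 ≡ 1 (mod 853), so 223⁻¹ ≡ 700.
k = 182 + 223·((424 − 182)·700 mod 853) = 182 + 223·506 = 113020.

113020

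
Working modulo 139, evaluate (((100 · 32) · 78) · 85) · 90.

58

100 · 32 = 3200 ≡ 3 (mod 139)
3 · 78 = 234 ≡ 95 (mod 139)
95 · 85 = 8075 ≡ 13 (mod 139)
13 · 90 = 1170 ≡ 58 (mod 139)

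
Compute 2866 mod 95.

2866 = 30*95 + 16, so 2866 ≡ 16 (mod 95).

16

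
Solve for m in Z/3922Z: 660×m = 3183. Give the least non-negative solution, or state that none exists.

no solution

gcd(660, 3922) = 2, and 2 does not divide 3183.
So the congruence has no solution.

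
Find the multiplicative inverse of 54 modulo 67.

36

Run the extended Euclidean algorithm:
67 = 1*54 + 13
54 = 4*13 + 2
13 = 6*2 + 1
2 = 2*1 + 0
gcd(54, 67) = 1, so the inverse exists.
Bézout: 1 = 25*67 − 31*54.
So 54⁻¹ ≡ −31 ≡ 36 (mod 67).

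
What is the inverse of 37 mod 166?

By the extended Euclidean algorithm:
166 = 4*37 + 18
37 = 2*18 + 1
18 = 18*1 + 0
gcd(37, 166) = 1, so the inverse exists.
Back-substitute for 1:
1 = 1*37 − 2*18
  = −2*166 + 9*37
So 37⁻¹ ≡ 9 (mod 166).

9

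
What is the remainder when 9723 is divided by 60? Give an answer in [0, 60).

3

9723 = 162×60 + 3, so 9723 ≡ 3 (mod 60).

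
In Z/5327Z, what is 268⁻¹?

1292

By the extended Euclidean algorithm:
5327 = 19*268 + 235
268 = 1*235 + 33
235 = 7*33 + 4
33 = 8*4 + 1
4 = 4*1 + 0
gcd(268, 5327) = 1, so the inverse exists.
Bézout: 1 = −65*5327 + 1292*268.
So 268⁻¹ ≡ 1292 (mod 5327).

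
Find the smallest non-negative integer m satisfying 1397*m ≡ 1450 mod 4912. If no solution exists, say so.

866

gcd(1397, 4912) = 1, so a unique solution mod 4912 exists.
1397⁻¹ ≡ 109 (mod 4912).
m ≡ 109*1450 ≡ 866 (mod 4912).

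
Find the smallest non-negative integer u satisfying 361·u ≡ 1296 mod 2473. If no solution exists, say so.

168

gcd(361, 2473) = 1, so a unique solution mod 2473 exists.
361⁻¹ ≡ 1603 (mod 2473).
u ≡ 1603·1296 ≡ 168 (mod 2473).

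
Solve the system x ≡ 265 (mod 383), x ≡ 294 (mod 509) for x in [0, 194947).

383⁻¹ mod 509: 383*408 ≡ 1 (mod 509), so 383⁻¹ ≡ 408.
x = 265 + 383*((294 − 265)*408 mod 509) = 265 + 383*125 = 48140.
Check: 48140 mod 383 = 265, 48140 mod 509 = 294. ✓

48140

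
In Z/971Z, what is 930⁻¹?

521

By the extended Euclidean algorithm:
971 = 1*930 + 41
930 = 22*41 + 28
41 = 1*28 + 13
28 = 2*13 + 2
13 = 6*2 + 1
2 = 2*1 + 0
gcd(930, 971) = 1, so the inverse exists.
Back-substitute for 1:
1 = 1*13 − 6*2
  = −6*28 + 13*13
  = 13*41 − 19*28
  = −19*930 + 431*41
  = 431*971 − 450*930
So 930⁻¹ ≡ −450 ≡ 521 (mod 971).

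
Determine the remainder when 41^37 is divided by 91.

37 in binary is 100101, i.e. 37 = 32 + 4 + 1.
41^1 ≡ 41 (mod 91)
41^2 ≡ 41^2 = 1681 ≡ 43 (mod 91)
41^4 ≡ 43^2 = 1849 ≡ 29 (mod 91)
41^8 ≡ 29^2 = 841 ≡ 22 (mod 91)
41^16 ≡ 22^2 = 484 ≡ 29 (mod 91)
41^32 ≡ 29^2 = 841 ≡ 22 (mod 91)
41^37 = 41^32 * 41^4 * 41^1 ≡ 22 * 29 * 41 (mod 91).
Accumulate the product:
22 * 29 = 638 ≡ 1
1 * 41 = 41

41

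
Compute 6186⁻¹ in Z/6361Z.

6361 = 1·6186 + 175
6186 = 35·175 + 61
175 = 2·61 + 53
61 = 1·53 + 8
53 = 6·8 + 5
8 = 1·5 + 3
5 = 1·3 + 2
3 = 1·2 + 1
2 = 2·1 + 0
gcd(6186, 6361) = 1, so the inverse exists.
Back-substitute for 1:
1 = 1·3 − 1·2
  = −1·5 + 2·3
  = 2·8 − 3·5
  = −3·53 + 20·8
  = 20·61 − 23·53
  = −23·175 + 66·61
  = 66·6186 − 2333·175
  = −2333·6361 + 2399·6186
So 6186⁻¹ ≡ 2399 (mod 6361).

2399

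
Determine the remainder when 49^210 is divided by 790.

441

Using repeated squaring:
210 in binary is 11010010, i.e. 210 = 128 + 64 + 16 + 2.
49^1 ≡ 49 (mod 790)
49^2 ≡ 49^2 = 2401 ≡ 31 (mod 790)
49^4 ≡ 31^2 = 961 ≡ 171 (mod 790)
49^8 ≡ 171^2 = 29241 ≡ 11 (mod 790)
49^16 ≡ 11^2 = 121 (mod 790)
49^32 ≡ 121^2 = 14641 ≡ 421 (mod 790)
49^64 ≡ 421^2 = 177241 ≡ 281 (mod 790)
49^128 ≡ 281^2 = 78961 ≡ 751 (mod 790)
49^210 = 49^128 * 49^64 * 49^16 * 49^2 ≡ 751 * 281 * 121 * 31 (mod 790).
Accumulate the product:
751 * 281 = 211031 ≡ 101
101 * 121 = 12221 ≡ 371
371 * 31 = 11501 ≡ 441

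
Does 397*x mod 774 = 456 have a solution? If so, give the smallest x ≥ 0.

510

gcd(397, 774) = 1, so a unique solution mod 774 exists.
397⁻¹ ≡ 271 (mod 774).
x ≡ 271*456 ≡ 510 (mod 774).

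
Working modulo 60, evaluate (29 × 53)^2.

29 × 53 = 1537 ≡ 37 (mod 60)
(37)^2 ≡ 49 (mod 60)

49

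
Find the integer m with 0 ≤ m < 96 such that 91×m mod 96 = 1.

96 = 1×91 + 5
91 = 18×5 + 1
5 = 5×1 + 0
gcd(91, 96) = 1, so the inverse exists.
Back-substitute for 1:
1 = 1×91 − 18×5
  = −18×96 + 19×91
So 91⁻¹ ≡ 19 (mod 96).

19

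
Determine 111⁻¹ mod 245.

245 = 2×111 + 23
111 = 4×23 + 19
23 = 1×19 + 4
19 = 4×4 + 3
4 = 1×3 + 1
3 = 3×1 + 0
gcd(111, 245) = 1, so the inverse exists.
Bézout: 1 = 29×245 − 64×111.
So 111⁻¹ ≡ −64 ≡ 181 (mod 245).

181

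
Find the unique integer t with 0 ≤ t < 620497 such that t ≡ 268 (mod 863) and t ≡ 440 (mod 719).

863⁻¹ mod 719: 863×5 ≡ 1 (mod 719), so 863⁻¹ ≡ 5.
t = 268 + 863×((440 − 268)×5 mod 719) = 268 + 863×141 = 121951.
Check: 121951 mod 863 = 268, 121951 mod 719 = 440. ✓

121951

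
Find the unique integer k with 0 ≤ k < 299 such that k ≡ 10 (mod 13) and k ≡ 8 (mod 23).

192

13⁻¹ mod 23: 13×16 ≡ 1 (mod 23), so 13⁻¹ ≡ 16.
k = 10 + 13×((8 − 10)×16 mod 23) = 10 + 13×14 = 192.
Check: 192 mod 13 = 10, 192 mod 23 = 8. ✓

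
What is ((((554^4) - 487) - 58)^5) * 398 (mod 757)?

68

(554)^4 ≡ 553 (mod 757)
553 - 487 = 66
66 - 58 = 8
(8)^5 ≡ 217 (mod 757)
217 * 398 = 86366 ≡ 68 (mod 757)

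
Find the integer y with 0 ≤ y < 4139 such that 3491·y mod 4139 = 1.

2523

By the extended Euclidean algorithm:
4139 = 1×3491 + 648
3491 = 5×648 + 251
648 = 2×251 + 146
251 = 1×146 + 105
146 = 1×105 + 41
105 = 2×41 + 23
41 = 1×23 + 18
23 = 1×18 + 5
18 = 3×5 + 3
5 = 1×3 + 2
3 = 1×2 + 1
2 = 2×1 + 0
gcd(3491, 4139) = 1, so the inverse exists.
Bézout: 1 = 1363×4139 − 1616×3491.
So 3491⁻¹ ≡ −1616 ≡ 2523 (mod 4139).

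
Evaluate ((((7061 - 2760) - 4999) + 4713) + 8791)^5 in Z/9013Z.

7061 - 2760 = 4301
4301 - 4999 = -698 ≡ 8315 (mod 9013)
8315 + 4713 = 13028 ≡ 4015 (mod 9013)
4015 + 8791 = 12806 ≡ 3793 (mod 9013)
(3793)^5 ≡ 1852 (mod 9013)

1852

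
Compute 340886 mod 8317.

340886 = 40×8317 + 8206, so 340886 ≡ 8206 (mod 8317).

8206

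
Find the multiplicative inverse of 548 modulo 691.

662

By the extended Euclidean algorithm:
691 = 1·548 + 143
548 = 3·143 + 119
143 = 1·119 + 24
119 = 4·24 + 23
24 = 1·23 + 1
23 = 23·1 + 0
gcd(548, 691) = 1, so the inverse exists.
Back-substitute for 1:
1 = 1·24 − 1·23
  = −1·119 + 5·24
  = 5·143 − 6·119
  = −6·548 + 23·143
  = 23·691 − 29·548
So 548⁻¹ ≡ −29 ≡ 662 (mod 691).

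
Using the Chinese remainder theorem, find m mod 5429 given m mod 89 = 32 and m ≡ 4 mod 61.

89⁻¹ mod 61: 89·24 ≡ 1 (mod 61), so 89⁻¹ ≡ 24.
m = 32 + 89·((4 − 32)·24 mod 61) = 32 + 89·60 = 5372.

5372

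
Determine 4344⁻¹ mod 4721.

By the extended Euclidean algorithm:
4721 = 1·4344 + 377
4344 = 11·377 + 197
377 = 1·197 + 180
197 = 1·180 + 17
180 = 10·17 + 10
17 = 1·10 + 7
10 = 1·7 + 3
7 = 2·3 + 1
3 = 3·1 + 0
gcd(4344, 4721) = 1, so the inverse exists.
Back-substitute for 1:
1 = 1·7 − 2·3
  = −2·10 + 3·7
  = 3·17 − 5·10
  = −5·180 + 53·17
  = 53·197 − 58·180
  = −58·377 + 111·197
  = 111·4344 − 1279·377
  = −1279·4721 + 1390·4344
So 4344⁻¹ ≡ 1390 (mod 4721).

1390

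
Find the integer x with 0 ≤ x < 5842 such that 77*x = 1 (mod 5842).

4097

5842 = 75×77 + 67
77 = 1×67 + 10
67 = 6×10 + 7
10 = 1×7 + 3
7 = 2×3 + 1
3 = 3×1 + 0
gcd(77, 5842) = 1, so the inverse exists.
Bézout: 1 = 23×5842 − 1745×77.
So 77⁻¹ ≡ −1745 ≡ 4097 (mod 5842).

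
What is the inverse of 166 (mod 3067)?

388

3067 = 18×166 + 79
166 = 2×79 + 8
79 = 9×8 + 7
8 = 1×7 + 1
7 = 7×1 + 0
gcd(166, 3067) = 1, so the inverse exists.
Bézout: 1 = −21×3067 + 388×166.
So 166⁻¹ ≡ 388 (mod 3067).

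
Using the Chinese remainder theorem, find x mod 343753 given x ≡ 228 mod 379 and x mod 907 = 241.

379⁻¹ mod 907: 379*280 ≡ 1 (mod 907), so 379⁻¹ ≡ 280.
x = 228 + 379*((241 − 228)*280 mod 907) = 228 + 379*12 = 4776.
Check: 4776 mod 379 = 228, 4776 mod 907 = 241. ✓

4776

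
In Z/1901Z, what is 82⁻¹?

1901 = 23·82 + 15
82 = 5·15 + 7
15 = 2·7 + 1
7 = 7·1 + 0
gcd(82, 1901) = 1, so the inverse exists.
Back-substitute for 1:
1 = 1·15 − 2·7
  = −2·82 + 11·15
  = 11·1901 − 255·82
So 82⁻¹ ≡ −255 ≡ 1646 (mod 1901).

1646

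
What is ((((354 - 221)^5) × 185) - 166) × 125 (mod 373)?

354 - 221 = 133
(133)^5 ≡ 139 (mod 373)
139 × 185 = 25715 ≡ 351 (mod 373)
351 - 166 = 185
185 × 125 = 23125 ≡ 372 (mod 373)

372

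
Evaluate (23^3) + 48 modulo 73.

24

(23)^3 ≡ 49 (mod 73)
49 + 48 = 97 ≡ 24 (mod 73)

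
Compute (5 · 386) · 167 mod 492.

5 · 386 = 1930 ≡ 454 (mod 492)
454 · 167 = 75818 ≡ 50 (mod 492)

50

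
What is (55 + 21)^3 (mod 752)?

55 + 21 = 76
(76)^3 ≡ 560 (mod 752)

560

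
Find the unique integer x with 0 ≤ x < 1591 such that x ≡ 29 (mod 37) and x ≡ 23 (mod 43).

66

37⁻¹ mod 43: 37*7 ≡ 1 (mod 43), so 37⁻¹ ≡ 7.
x = 29 + 37*((23 − 29)*7 mod 43) = 29 + 37*1 = 66.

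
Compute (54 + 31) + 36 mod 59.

54 + 31 = 85 ≡ 26 (mod 59)
26 + 36 = 62 ≡ 3 (mod 59)

3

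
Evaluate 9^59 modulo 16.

9

Using repeated squaring:
59 in binary is 111011, i.e. 59 = 32 + 16 + 8 + 2 + 1.
9^1 ≡ 9 (mod 16)
9^2 ≡ 9^2 = 81 ≡ 1 (mod 16)
9^4 ≡ 1^2 = 1 (mod 16)
9^8 ≡ 1^2 = 1 (mod 16)
9^16 ≡ 1^2 = 1 (mod 16)
9^32 ≡ 1^2 = 1 (mod 16)
9^59 = 9^32 · 9^16 · 9^8 · 9^2 · 9^1 ≡ 1 · 1 · 1 · 1 · 9 (mod 16).
Accumulate the product:
1 · 1 = 1
1 · 1 = 1
1 · 1 = 1
1 · 9 = 9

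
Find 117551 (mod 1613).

117551 = 72·1613 + 1415, so 117551 ≡ 1415 (mod 1613).

1415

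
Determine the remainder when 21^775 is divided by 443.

21^1 ≡ 21 (mod 443)
21^2 ≡ 21^2 = 441 (mod 443)
21^4 ≡ 441^2 = 194481 ≡ 4 (mod 443)
21^8 ≡ 4^2 = 16 (mod 443)
21^16 ≡ 16^2 = 256 (mod 443)
21^32 ≡ 256^2 = 65536 ≡ 415 (mod 443)
21^64 ≡ 415^2 = 172225 ≡ 341 (mod 443)
21^128 ≡ 341^2 = 116281 ≡ 215 (mod 443)
21^256 ≡ 215^2 = 46225 ≡ 153 (mod 443)
21^512 ≡ 153^2 = 23409 ≡ 373 (mod 443)
21^775 = 21^512 · 21^256 · 21^4 · 21^2 · 21^1 ≡ 373 · 153 · 4 · 441 · 21 (mod 443).
Accumulate the product:
373 · 153 = 57069 ≡ 365
365 · 4 = 1460 ≡ 131
131 · 441 = 57771 ≡ 181
181 · 21 = 3801 ≡ 257

257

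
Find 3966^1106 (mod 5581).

3967

Compute successive squares:
1106 in binary is 10001010010, i.e. 1106 = 1024 + 64 + 16 + 2.
3966^1 ≡ 3966 (mod 5581)
3966^2 ≡ 3966^2 = 15729156 ≡ 1898 (mod 5581)
3966^4 ≡ 1898^2 = 3602404 ≡ 2659 (mod 5581)
3966^8 ≡ 2659^2 = 7070281 ≡ 4735 (mod 5581)
3966^16 ≡ 4735^2 = 22420225 ≡ 1348 (mod 5581)
3966^32 ≡ 1348^2 = 1817104 ≡ 3279 (mod 5581)
3966^64 ≡ 3279^2 = 10751841 ≡ 2835 (mod 5581)
3966^128 ≡ 2835^2 = 8037225 ≡ 585 (mod 5581)
3966^256 ≡ 585^2 = 342225 ≡ 1784 (mod 5581)
3966^512 ≡ 1784^2 = 3182656 ≡ 1486 (mod 5581)
3966^1024 ≡ 1486^2 = 2208196 ≡ 3701 (mod 5581)
3966^1106 = 3966^1024 · 3966^64 · 3966^16 · 3966^2 ≡ 3701 · 2835 · 1348 · 1898 (mod 5581).
Accumulate the product:
3701 · 2835 = 10492335 ≡ 55
55 · 1348 = 74140 ≡ 1587
1587 · 1898 = 3012126 ≡ 3967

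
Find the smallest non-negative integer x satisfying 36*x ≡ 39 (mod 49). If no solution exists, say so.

46

gcd(36, 49) = 1, so a unique solution mod 49 exists.
36⁻¹ ≡ 15 (mod 49).
x ≡ 15*39 ≡ 46 (mod 49).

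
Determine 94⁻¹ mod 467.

313

467 = 4·94 + 91
94 = 1·91 + 3
91 = 30·3 + 1
3 = 3·1 + 0
gcd(94, 467) = 1, so the inverse exists.
Back-substitute for 1:
1 = 1·91 − 30·3
  = −30·94 + 31·91
  = 31·467 − 154·94
So 94⁻¹ ≡ −154 ≡ 313 (mod 467).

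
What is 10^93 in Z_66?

10

93 in binary is 1011101, i.e. 93 = 64 + 16 + 8 + 4 + 1.
10^1 ≡ 10 (mod 66)
10^2 ≡ 10^2 = 100 ≡ 34 (mod 66)
10^4 ≡ 34^2 = 1156 ≡ 34 (mod 66)
10^8 ≡ 34^2 = 1156 ≡ 34 (mod 66)
10^16 ≡ 34^2 = 1156 ≡ 34 (mod 66)
10^32 ≡ 34^2 = 1156 ≡ 34 (mod 66)
10^64 ≡ 34^2 = 1156 ≡ 34 (mod 66)
10^93 = 10^64 × 10^16 × 10^8 × 10^4 × 10^1 ≡ 34 × 34 × 34 × 34 × 10 (mod 66).
Accumulate the product:
34 × 34 = 1156 ≡ 34
34 × 34 = 1156 ≡ 34
34 × 34 = 1156 ≡ 34
34 × 10 = 340 ≡ 10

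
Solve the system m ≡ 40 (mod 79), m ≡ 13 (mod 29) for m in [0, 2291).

593

79⁻¹ mod 29: 79*18 ≡ 1 (mod 29), so 79⁻¹ ≡ 18.
m = 40 + 79*((13 − 40)*18 mod 29) = 40 + 79*7 = 593.
Check: 593 mod 79 = 40, 593 mod 29 = 13. ✓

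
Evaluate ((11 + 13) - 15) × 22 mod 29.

11 + 13 = 24
24 - 15 = 9
9 × 22 = 198 ≡ 24 (mod 29)

24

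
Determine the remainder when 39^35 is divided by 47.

33

By square-and-multiply:
35 in binary is 100011, i.e. 35 = 32 + 2 + 1.
39^1 ≡ 39 (mod 47)
39^2 ≡ 39^2 = 1521 ≡ 17 (mod 47)
39^4 ≡ 17^2 = 289 ≡ 7 (mod 47)
39^8 ≡ 7^2 = 49 ≡ 2 (mod 47)
39^16 ≡ 2^2 = 4 (mod 47)
39^32 ≡ 4^2 = 16 (mod 47)
39^35 = 39^32 · 39^2 · 39^1 ≡ 16 · 17 · 39 (mod 47).
Accumulate the product:
16 · 17 = 272 ≡ 37
37 · 39 = 1443 ≡ 33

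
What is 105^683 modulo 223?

Using repeated squaring:
683 in binary is 1010101011, i.e. 683 = 512 + 128 + 32 + 8 + 2 + 1.
105^1 ≡ 105 (mod 223)
105^2 ≡ 105^2 = 11025 ≡ 98 (mod 223)
105^4 ≡ 98^2 = 9604 ≡ 15 (mod 223)
105^8 ≡ 15^2 = 225 ≡ 2 (mod 223)
105^16 ≡ 2^2 = 4 (mod 223)
105^32 ≡ 4^2 = 16 (mod 223)
105^64 ≡ 16^2 = 256 ≡ 33 (mod 223)
105^128 ≡ 33^2 = 1089 ≡ 197 (mod 223)
105^256 ≡ 197^2 = 38809 ≡ 7 (mod 223)
105^512 ≡ 7^2 = 49 (mod 223)
105^683 = 105^512 × 105^128 × 105^32 × 105^8 × 105^2 × 105^1 ≡ 49 × 197 × 16 × 2 × 98 × 105 (mod 223).
Accumulate the product:
49 × 197 = 9653 ≡ 64
64 × 16 = 1024 ≡ 132
132 × 2 = 264 ≡ 41
41 × 98 = 4018 ≡ 4
4 × 105 = 420 ≡ 197

197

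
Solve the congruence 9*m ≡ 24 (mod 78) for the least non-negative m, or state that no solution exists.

gcd(9, 78) = 3, and 3 | 24, so solutions exist.
Divide through by 3: 3*m ≡ 8 mod 26.
3⁻¹ ≡ 9 (mod 26).
m ≡ 9*8 ≡ 20 (mod 26).
The smallest non-negative solution is m = 20.

20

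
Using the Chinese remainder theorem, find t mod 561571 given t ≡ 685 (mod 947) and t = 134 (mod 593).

947⁻¹ mod 593: 947×263 ≡ 1 (mod 593), so 947⁻¹ ≡ 263.
t = 685 + 947×((134 − 685)×263 mod 593) = 685 + 947×372 = 352969.

352969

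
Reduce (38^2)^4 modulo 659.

305

(38)^2 ≡ 126 (mod 659)
(126)^4 ≡ 305 (mod 659)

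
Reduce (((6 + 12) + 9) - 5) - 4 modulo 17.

6 + 12 = 18 ≡ 1 (mod 17)
1 + 9 = 10
10 - 5 = 5
5 - 4 = 1

1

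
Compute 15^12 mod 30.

15

12 in binary is 1100, i.e. 12 = 8 + 4.
15^1 ≡ 15 (mod 30)
15^2 ≡ 15^2 = 225 ≡ 15 (mod 30)
15^4 ≡ 15^2 = 225 ≡ 15 (mod 30)
15^8 ≡ 15^2 = 225 ≡ 15 (mod 30)
15^12 = 15^8 × 15^4 ≡ 15 × 15 (mod 30).
15 × 15 = 225 ≡ 15 (mod 30).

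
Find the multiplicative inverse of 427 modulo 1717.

Apply the Euclidean algorithm and back-substitute:
1717 = 4·427 + 9
427 = 47·9 + 4
9 = 2·4 + 1
4 = 4·1 + 0
gcd(427, 1717) = 1, so the inverse exists.
Bézout: 1 = 95·1717 − 382·427.
So 427⁻¹ ≡ −382 ≡ 1335 (mod 1717).

1335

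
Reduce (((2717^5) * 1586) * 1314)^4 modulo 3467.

2714

(2717)^5 ≡ 1676 (mod 3467)
1676 * 1586 = 2658136 ≡ 2414 (mod 3467)
2414 * 1314 = 3171996 ≡ 3158 (mod 3467)
(3158)^4 ≡ 2714 (mod 3467)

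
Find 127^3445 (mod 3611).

3445 in binary is 110101110101, i.e. 3445 = 2048 + 1024 + 256 + 64 + 32 + 16 + 4 + 1.
127^1 ≡ 127 (mod 3611)
127^2 ≡ 127^2 = 16129 ≡ 1685 (mod 3611)
127^4 ≡ 1685^2 = 2839225 ≡ 979 (mod 3611)
127^8 ≡ 979^2 = 958441 ≡ 1526 (mod 3611)
127^16 ≡ 1526^2 = 2328676 ≡ 3192 (mod 3611)
127^32 ≡ 3192^2 = 10188864 ≡ 2233 (mod 3611)
127^64 ≡ 2233^2 = 4986289 ≡ 3109 (mod 3611)
127^128 ≡ 3109^2 = 9665881 ≡ 2845 (mod 3611)
127^256 ≡ 2845^2 = 8094025 ≡ 1774 (mod 3611)
127^512 ≡ 1774^2 = 3147076 ≡ 1895 (mod 3611)
127^1024 ≡ 1895^2 = 3591025 ≡ 1691 (mod 3611)
127^2048 ≡ 1691^2 = 2859481 ≡ 3180 (mod 3611)
127^3445 = 127^2048 × 127^1024 × 127^256 × 127^64 × 127^32 × 127^16 × 127^4 × 127^1 ≡ 3180 × 1691 × 1774 × 3109 × 2233 × 3192 × 979 × 127 (mod 3611).
Accumulate the product:
3180 × 1691 = 5377380 ≡ 601
601 × 1774 = 1066174 ≡ 929
929 × 3109 = 2888261 ≡ 3072
3072 × 2233 = 6859776 ≡ 2487
2487 × 3192 = 7938504 ≡ 1526
1526 × 979 = 1493954 ≡ 2611
2611 × 127 = 331597 ≡ 2996

2996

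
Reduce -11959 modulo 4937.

-11959 = -3×4937 + 2852, so -11959 ≡ 2852 (mod 4937).

2852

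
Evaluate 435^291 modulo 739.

435^1 ≡ 435 (mod 739)
435^2 ≡ 435^2 = 189225 ≡ 41 (mod 739)
435^4 ≡ 41^2 = 1681 ≡ 203 (mod 739)
435^8 ≡ 203^2 = 41209 ≡ 564 (mod 739)
435^16 ≡ 564^2 = 318096 ≡ 326 (mod 739)
435^32 ≡ 326^2 = 106276 ≡ 599 (mod 739)
435^64 ≡ 599^2 = 358801 ≡ 386 (mod 739)
435^128 ≡ 386^2 = 148996 ≡ 457 (mod 739)
435^256 ≡ 457^2 = 208849 ≡ 451 (mod 739)
435^291 = 435^256 * 435^32 * 435^2 * 435^1 ≡ 451 * 599 * 41 * 435 (mod 739).
Accumulate the product:
451 * 599 = 270149 ≡ 414
414 * 41 = 16974 ≡ 716
716 * 435 = 311460 ≡ 341

341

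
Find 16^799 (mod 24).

16

799 in binary is 1100011111, i.e. 799 = 512 + 256 + 16 + 8 + 4 + 2 + 1.
16^1 ≡ 16 (mod 24)
16^2 ≡ 16^2 = 256 ≡ 16 (mod 24)
16^4 ≡ 16^2 = 256 ≡ 16 (mod 24)
16^8 ≡ 16^2 = 256 ≡ 16 (mod 24)
16^16 ≡ 16^2 = 256 ≡ 16 (mod 24)
16^32 ≡ 16^2 = 256 ≡ 16 (mod 24)
16^64 ≡ 16^2 = 256 ≡ 16 (mod 24)
16^128 ≡ 16^2 = 256 ≡ 16 (mod 24)
16^256 ≡ 16^2 = 256 ≡ 16 (mod 24)
16^512 ≡ 16^2 = 256 ≡ 16 (mod 24)
16^799 = 16^512 * 16^256 * 16^16 * 16^8 * 16^4 * 16^2 * 16^1 ≡ 16 * 16 * 16 * 16 * 16 * 16 * 16 (mod 24).
Accumulate the product:
16 * 16 = 256 ≡ 16
16 * 16 = 256 ≡ 16
16 * 16 = 256 ≡ 16
16 * 16 = 256 ≡ 16
16 * 16 = 256 ≡ 16
16 * 16 = 256 ≡ 16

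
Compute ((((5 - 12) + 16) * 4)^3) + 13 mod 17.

4

5 - 12 = -7 ≡ 10 (mod 17)
10 + 16 = 26 ≡ 9 (mod 17)
9 * 4 = 36 ≡ 2 (mod 17)
(2)^3 ≡ 8 (mod 17)
8 + 13 = 21 ≡ 4 (mod 17)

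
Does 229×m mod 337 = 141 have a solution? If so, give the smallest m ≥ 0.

gcd(229, 337) = 1, so a unique solution mod 337 exists.
229⁻¹ ≡ 78 (mod 337).
m ≡ 78×141 ≡ 214 (mod 337).

214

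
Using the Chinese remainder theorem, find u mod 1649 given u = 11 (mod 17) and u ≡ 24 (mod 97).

17⁻¹ mod 97: 17×40 ≡ 1 (mod 97), so 17⁻¹ ≡ 40.
u = 11 + 17×((24 − 11)×40 mod 97) = 11 + 17×35 = 606.

606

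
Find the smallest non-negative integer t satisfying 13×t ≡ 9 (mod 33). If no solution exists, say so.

21

gcd(13, 33) = 1, so a unique solution mod 33 exists.
13⁻¹ ≡ 28 (mod 33).
t ≡ 28×9 ≡ 21 (mod 33).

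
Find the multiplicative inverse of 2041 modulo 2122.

Apply the Euclidean algorithm and back-substitute:
2122 = 1*2041 + 81
2041 = 25*81 + 16
81 = 5*16 + 1
16 = 16*1 + 0
gcd(2041, 2122) = 1, so the inverse exists.
Bézout: 1 = 126*2122 − 131*2041.
So 2041⁻¹ ≡ −131 ≡ 1991 (mod 2122).

1991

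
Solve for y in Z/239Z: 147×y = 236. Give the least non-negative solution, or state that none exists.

39

gcd(147, 239) = 1, so a unique solution mod 239 exists.
147⁻¹ ≡ 226 (mod 239).
y ≡ 226×236 ≡ 39 (mod 239).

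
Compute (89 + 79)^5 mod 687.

354

89 + 79 = 168
(168)^5 ≡ 354 (mod 687)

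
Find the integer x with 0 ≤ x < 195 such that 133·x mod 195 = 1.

195 = 1*133 + 62
133 = 2*62 + 9
62 = 6*9 + 8
9 = 1*8 + 1
8 = 8*1 + 0
gcd(133, 195) = 1, so the inverse exists.
Back-substitute for 1:
1 = 1*9 − 1*8
  = −1*62 + 7*9
  = 7*133 − 15*62
  = −15*195 + 22*133
So 133⁻¹ ≡ 22 (mod 195).

22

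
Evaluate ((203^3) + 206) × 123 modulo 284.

(203)^3 ≡ 207 (mod 284)
207 + 206 = 413 ≡ 129 (mod 284)
129 × 123 = 15867 ≡ 247 (mod 284)

247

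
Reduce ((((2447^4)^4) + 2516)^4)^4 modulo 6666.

(2447)^4 ≡ 4717 (mod 6666)
(4717)^4 ≡ 5131 (mod 6666)
5131 + 2516 = 7647 ≡ 981 (mod 6666)
(981)^4 ≡ 4119 (mod 6666)
(4119)^4 ≡ 5289 (mod 6666)

5289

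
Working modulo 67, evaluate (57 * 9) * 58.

6

57 * 9 = 513 ≡ 44 (mod 67)
44 * 58 = 2552 ≡ 6 (mod 67)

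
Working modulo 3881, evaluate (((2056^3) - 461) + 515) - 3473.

989

(2056)^3 ≡ 527 (mod 3881)
527 - 461 = 66
66 + 515 = 581
581 - 3473 = -2892 ≡ 989 (mod 3881)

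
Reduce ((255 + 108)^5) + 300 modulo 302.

147

255 + 108 = 363 ≡ 61 (mod 302)
(61)^5 ≡ 149 (mod 302)
149 + 300 = 449 ≡ 147 (mod 302)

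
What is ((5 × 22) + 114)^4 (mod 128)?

5 × 22 = 110
110 + 114 = 224 ≡ 96 (mod 128)
(96)^4 ≡ 0 (mod 128)

0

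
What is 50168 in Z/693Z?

272

50168 = 72·693 + 272, so 50168 ≡ 272 (mod 693).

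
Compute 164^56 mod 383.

56 in binary is 111000, i.e. 56 = 32 + 16 + 8.
164^1 ≡ 164 (mod 383)
164^2 ≡ 164^2 = 26896 ≡ 86 (mod 383)
164^4 ≡ 86^2 = 7396 ≡ 119 (mod 383)
164^8 ≡ 119^2 = 14161 ≡ 373 (mod 383)
164^16 ≡ 373^2 = 139129 ≡ 100 (mod 383)
164^32 ≡ 100^2 = 10000 ≡ 42 (mod 383)
164^56 = 164^32 × 164^16 × 164^8 ≡ 42 × 100 × 373 (mod 383).
Accumulate the product:
42 × 100 = 4200 ≡ 370
370 × 373 = 138010 ≡ 130

130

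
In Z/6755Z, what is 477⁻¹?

Run the extended Euclidean algorithm:
6755 = 14*477 + 77
477 = 6*77 + 15
77 = 5*15 + 2
15 = 7*2 + 1
2 = 2*1 + 0
gcd(477, 6755) = 1, so the inverse exists.
Bézout: 1 = −223*6755 + 3158*477.
So 477⁻¹ ≡ 3158 (mod 6755).

3158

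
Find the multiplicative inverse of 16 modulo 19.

6

Apply the Euclidean algorithm and back-substitute:
19 = 1*16 + 3
16 = 5*3 + 1
3 = 3*1 + 0
gcd(16, 19) = 1, so the inverse exists.
Back-substitute for 1:
1 = 1*16 − 5*3
  = −5*19 + 6*16
So 16⁻¹ ≡ 6 (mod 19).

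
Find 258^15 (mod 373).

By square-and-multiply:
258^1 ≡ 258 (mod 373)
258^2 ≡ 258^2 = 66564 ≡ 170 (mod 373)
258^4 ≡ 170^2 = 28900 ≡ 179 (mod 373)
258^8 ≡ 179^2 = 32041 ≡ 336 (mod 373)
258^15 = 258^8 · 258^4 · 258^2 · 258^1 ≡ 336 · 179 · 170 · 258 (mod 373).
Accumulate the product:
336 · 179 = 60144 ≡ 91
91 · 170 = 15470 ≡ 177
177 · 258 = 45666 ≡ 160

160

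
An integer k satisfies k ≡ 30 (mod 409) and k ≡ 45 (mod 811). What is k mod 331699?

96554

409⁻¹ mod 811: 409×232 ≡ 1 (mod 811), so 409⁻¹ ≡ 232.
k = 30 + 409×((45 − 30)×232 mod 811) = 30 + 409×236 = 96554.
Check: 96554 mod 409 = 30, 96554 mod 811 = 45. ✓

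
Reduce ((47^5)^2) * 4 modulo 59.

1

(47)^5 ≡ 30 (mod 59)
(30)^2 ≡ 15 (mod 59)
15 * 4 = 60 ≡ 1 (mod 59)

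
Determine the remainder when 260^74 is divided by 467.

447

By square-and-multiply:
74 in binary is 1001010, i.e. 74 = 64 + 8 + 2.
260^1 ≡ 260 (mod 467)
260^2 ≡ 260^2 = 67600 ≡ 352 (mod 467)
260^4 ≡ 352^2 = 123904 ≡ 149 (mod 467)
260^8 ≡ 149^2 = 22201 ≡ 252 (mod 467)
260^16 ≡ 252^2 = 63504 ≡ 459 (mod 467)
260^32 ≡ 459^2 = 210681 ≡ 64 (mod 467)
260^64 ≡ 64^2 = 4096 ≡ 360 (mod 467)
260^74 = 260^64 · 260^8 · 260^2 ≡ 360 · 252 · 352 (mod 467).
Accumulate the product:
360 · 252 = 90720 ≡ 122
122 · 352 = 42944 ≡ 447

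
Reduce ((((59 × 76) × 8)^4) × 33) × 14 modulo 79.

11

59 × 76 = 4484 ≡ 60 (mod 79)
60 × 8 = 480 ≡ 6 (mod 79)
(6)^4 ≡ 32 (mod 79)
32 × 33 = 1056 ≡ 29 (mod 79)
29 × 14 = 406 ≡ 11 (mod 79)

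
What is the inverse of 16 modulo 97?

97 = 6×16 + 1
16 = 16×1 + 0
gcd(16, 97) = 1, so the inverse exists.
Bézout: 1 = 1×97 − 6×16.
So 16⁻¹ ≡ −6 ≡ 91 (mod 97).

91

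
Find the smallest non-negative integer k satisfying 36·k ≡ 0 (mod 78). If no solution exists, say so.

0

gcd(36, 78) = 6, and 6 | 0, so solutions exist.
Divide through by 6: 6·k ≡ 0 mod 13.
6⁻¹ ≡ 11 (mod 13).
k ≡ 11·0 ≡ 0 (mod 13).
The smallest non-negative solution is k = 0.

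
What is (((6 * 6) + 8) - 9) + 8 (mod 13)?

6 * 6 = 36 ≡ 10 (mod 13)
10 + 8 = 18 ≡ 5 (mod 13)
5 - 9 = -4 ≡ 9 (mod 13)
9 + 8 = 17 ≡ 4 (mod 13)

4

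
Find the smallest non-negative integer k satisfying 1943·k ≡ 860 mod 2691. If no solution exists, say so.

373

gcd(1943, 2691) = 1, so a unique solution mod 2691 exists.
1943⁻¹ ≡ 1493 (mod 2691).
k ≡ 1493·860 ≡ 373 (mod 2691).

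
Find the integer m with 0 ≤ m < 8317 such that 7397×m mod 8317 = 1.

By the extended Euclidean algorithm:
8317 = 1*7397 + 920
7397 = 8*920 + 37
920 = 24*37 + 32
37 = 1*32 + 5
32 = 6*5 + 2
5 = 2*2 + 1
2 = 2*1 + 0
gcd(7397, 8317) = 1, so the inverse exists.
Back-substitute for 1:
1 = 1*5 − 2*2
  = −2*32 + 13*5
  = 13*37 − 15*32
  = −15*920 + 373*37
  = 373*7397 − 2999*920
  = −2999*8317 + 3372*7397
So 7397⁻¹ ≡ 3372 (mod 8317).

3372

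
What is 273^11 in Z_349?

345

Compute successive squares:
11 in binary is 1011, i.e. 11 = 8 + 2 + 1.
273^1 ≡ 273 (mod 349)
273^2 ≡ 273^2 = 74529 ≡ 192 (mod 349)
273^4 ≡ 192^2 = 36864 ≡ 219 (mod 349)
273^8 ≡ 219^2 = 47961 ≡ 148 (mod 349)
273^11 = 273^8 × 273^2 × 273^1 ≡ 148 × 192 × 273 (mod 349).
Accumulate the product:
148 × 192 = 28416 ≡ 147
147 × 273 = 40131 ≡ 345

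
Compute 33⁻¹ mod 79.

By the extended Euclidean algorithm:
79 = 2×33 + 13
33 = 2×13 + 7
13 = 1×7 + 6
7 = 1×6 + 1
6 = 6×1 + 0
gcd(33, 79) = 1, so the inverse exists.
Back-substitute for 1:
1 = 1×7 − 1×6
  = −1×13 + 2×7
  = 2×33 − 5×13
  = −5×79 + 12×33
So 33⁻¹ ≡ 12 (mod 79).

12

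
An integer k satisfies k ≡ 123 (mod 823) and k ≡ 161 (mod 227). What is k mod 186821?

823⁻¹ mod 227: 823·8 ≡ 1 (mod 227), so 823⁻¹ ≡ 8.
k = 123 + 823·((161 − 123)·8 mod 227) = 123 + 823·77 = 63494.
Check: 63494 mod 823 = 123, 63494 mod 227 = 161. ✓

63494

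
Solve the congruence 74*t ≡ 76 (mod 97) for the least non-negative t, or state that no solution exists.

gcd(74, 97) = 1, so a unique solution mod 97 exists.
74⁻¹ ≡ 59 (mod 97).
t ≡ 59*76 ≡ 22 (mod 97).

22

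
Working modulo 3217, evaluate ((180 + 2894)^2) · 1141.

2625

180 + 2894 = 3074
(3074)^2 ≡ 1147 (mod 3217)
1147 · 1141 = 1308727 ≡ 2625 (mod 3217)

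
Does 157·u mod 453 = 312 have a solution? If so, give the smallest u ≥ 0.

354

gcd(157, 453) = 1, so a unique solution mod 453 exists.
157⁻¹ ≡ 277 (mod 453).
u ≡ 277·312 ≡ 354 (mod 453).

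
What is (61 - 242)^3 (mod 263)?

61 - 242 = -181 ≡ 82 (mod 263)
(82)^3 ≡ 120 (mod 263)

120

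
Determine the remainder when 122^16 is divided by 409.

Compute successive squares:
122^1 ≡ 122 (mod 409)
122^2 ≡ 122^2 = 14884 ≡ 160 (mod 409)
122^4 ≡ 160^2 = 25600 ≡ 242 (mod 409)
122^8 ≡ 242^2 = 58564 ≡ 77 (mod 409)
122^16 ≡ 77^2 = 5929 ≡ 203 (mod 409)
So 122^16 ≡ 203 (mod 409).

203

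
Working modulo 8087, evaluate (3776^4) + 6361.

7600

(3776)^4 ≡ 1239 (mod 8087)
1239 + 6361 = 7600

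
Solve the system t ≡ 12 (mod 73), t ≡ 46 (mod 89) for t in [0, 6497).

669

73⁻¹ mod 89: 73·50 ≡ 1 (mod 89), so 73⁻¹ ≡ 50.
t = 12 + 73·((46 − 12)·50 mod 89) = 12 + 73·9 = 669.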